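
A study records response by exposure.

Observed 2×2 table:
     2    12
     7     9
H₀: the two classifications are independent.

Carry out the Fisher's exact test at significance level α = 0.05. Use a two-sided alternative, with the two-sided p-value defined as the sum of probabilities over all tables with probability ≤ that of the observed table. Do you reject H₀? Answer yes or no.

reject H₀: no

Margins: r₁=14, r₂=16, c₁=9, c₂=21, n=30
p_obs = C(14,2)·C(16,7)/C(30,9); sum pmf over tables with pmf ≤ p_obs
p-value (two-sided) = 0.11844
At α=0.05: p ≥ α → fail to reject H₀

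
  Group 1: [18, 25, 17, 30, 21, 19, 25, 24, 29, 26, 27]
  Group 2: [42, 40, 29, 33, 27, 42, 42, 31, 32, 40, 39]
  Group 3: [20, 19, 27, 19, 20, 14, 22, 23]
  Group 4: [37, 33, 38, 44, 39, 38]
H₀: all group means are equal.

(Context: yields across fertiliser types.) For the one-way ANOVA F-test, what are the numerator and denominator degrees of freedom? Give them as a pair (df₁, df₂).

degrees of freedom = [3, 32]

k = 4 groups, N = 36 total
df = (k−1, N−k) = (4−1, 36−4) = (3, 32)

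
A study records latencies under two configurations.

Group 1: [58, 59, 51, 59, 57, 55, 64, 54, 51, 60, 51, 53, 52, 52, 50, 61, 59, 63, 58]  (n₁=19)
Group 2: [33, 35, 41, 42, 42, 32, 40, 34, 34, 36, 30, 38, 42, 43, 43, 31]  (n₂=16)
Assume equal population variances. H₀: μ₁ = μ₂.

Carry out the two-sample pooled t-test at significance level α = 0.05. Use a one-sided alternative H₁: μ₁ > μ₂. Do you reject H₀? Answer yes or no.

x̄₁=56.158, s₁=4.388, n₁=19
x̄₂=37.250, s₂=4.626, n₂=16
s_p² = [18·4.388² + 15·4.626²]/33 = 20.2281
SE = √(s_p²·(1/19+1/16)) = 1.5261
t = (56.158−37.250)/1.5261 = 12.3899
df = 33
p-value (one-sided, H₁ greater) = 0.00000
At α=0.05: p < α → reject H₀

reject H₀: yes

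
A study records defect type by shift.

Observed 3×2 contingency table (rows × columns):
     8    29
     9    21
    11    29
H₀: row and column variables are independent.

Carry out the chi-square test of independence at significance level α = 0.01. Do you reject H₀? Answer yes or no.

Row totals [37, 30, 40], col totals [28, 79], n=107
χ² = (8−9.68)²/9.68 + (29−27.32)²/27.32 + (9−7.85)²/7.85 + (21−22.15)²/22.15 + (11−10.47)²/10.47 + (29−29.53)²/29.53 = 0.6606
df = 2
p-value (upper-tail) = 0.71872
At α=0.01: p ≥ α → fail to reject H₀

reject H₀: no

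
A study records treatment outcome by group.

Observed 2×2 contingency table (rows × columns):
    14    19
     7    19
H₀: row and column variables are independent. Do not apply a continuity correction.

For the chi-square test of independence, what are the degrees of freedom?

degrees of freedom = 1

df = (r−1)(c−1) = (2−1)·(2−1) = 1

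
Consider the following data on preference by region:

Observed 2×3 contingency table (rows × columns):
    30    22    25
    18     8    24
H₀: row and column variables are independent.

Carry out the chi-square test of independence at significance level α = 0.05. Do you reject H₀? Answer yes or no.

Row totals [77, 50], col totals [48, 30, 49], n=127
χ² = (30−29.10)²/29.10 + (22−18.19)²/18.19 + (25−29.71)²/29.71 + (18−18.90)²/18.90 + (8−11.81)²/11.81 + (24−19.29)²/19.29 = 3.9941
df = 2
p-value (upper-tail) = 0.13573
At α=0.05: p ≥ α → fail to reject H₀

reject H₀: no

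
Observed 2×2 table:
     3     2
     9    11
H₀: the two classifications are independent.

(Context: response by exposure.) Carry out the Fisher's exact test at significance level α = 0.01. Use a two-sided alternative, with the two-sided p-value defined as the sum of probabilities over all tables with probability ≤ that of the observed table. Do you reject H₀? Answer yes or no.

Margins: r₁=5, r₂=20, c₁=12, c₂=13, n=25
p_obs = C(5,3)·C(20,9)/C(25,12); sum pmf over tables with pmf ≤ p_obs
p-value (two-sided) = 0.64472
At α=0.01: p ≥ α → fail to reject H₀

reject H₀: no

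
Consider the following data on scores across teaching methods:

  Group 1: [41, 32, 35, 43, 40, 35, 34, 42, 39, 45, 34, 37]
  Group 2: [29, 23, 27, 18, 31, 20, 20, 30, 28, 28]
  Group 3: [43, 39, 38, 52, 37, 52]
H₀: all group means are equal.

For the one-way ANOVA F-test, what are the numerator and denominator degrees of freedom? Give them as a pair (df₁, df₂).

degrees of freedom = [2, 25]

k = 3 groups, N = 28 total
df = (k−1, N−k) = (3−1, 28−3) = (2, 25)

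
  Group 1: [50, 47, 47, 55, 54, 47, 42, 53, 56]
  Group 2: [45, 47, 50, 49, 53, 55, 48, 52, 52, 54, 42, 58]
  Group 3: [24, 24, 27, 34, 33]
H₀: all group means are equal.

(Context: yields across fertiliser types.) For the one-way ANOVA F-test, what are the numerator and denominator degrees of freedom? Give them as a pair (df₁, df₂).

degrees of freedom = [2, 23]

k = 3 groups, N = 26 total
df = (k−1, N−k) = (3−1, 26−3) = (2, 23)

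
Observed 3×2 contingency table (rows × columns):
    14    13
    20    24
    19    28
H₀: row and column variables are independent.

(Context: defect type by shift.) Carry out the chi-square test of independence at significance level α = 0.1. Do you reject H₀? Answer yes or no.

reject H₀: no

Row totals [27, 44, 47], col totals [53, 65], n=118
χ² = (14−12.13)²/12.13 + (13−14.87)²/14.87 + (20−19.76)²/19.76 + (24−24.24)²/24.24 + (19−21.11)²/21.11 + (28−25.89)²/25.89 = 0.9132
df = 2
p-value (upper-tail) = 0.63344
At α=0.1: p ≥ α → fail to reject H₀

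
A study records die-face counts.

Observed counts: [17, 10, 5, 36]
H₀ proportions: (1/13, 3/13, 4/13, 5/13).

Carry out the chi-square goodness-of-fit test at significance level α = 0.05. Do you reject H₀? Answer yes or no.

n = 68; E_i = n·p_i = [5.23, 15.69, 20.92, 26.15]
χ² = (17−5.23)²/5.23 + (10−15.69)²/15.69 + (5−20.92)²/20.92 + (36−26.15)²/26.15 = 44.3703
df = 3
p-value (upper-tail) = 0.00000
At α=0.05: p < α → reject H₀

reject H₀: yes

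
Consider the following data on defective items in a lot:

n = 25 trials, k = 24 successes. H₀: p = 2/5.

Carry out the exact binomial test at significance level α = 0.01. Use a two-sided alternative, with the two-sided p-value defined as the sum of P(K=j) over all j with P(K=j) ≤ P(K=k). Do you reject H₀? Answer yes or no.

Exact binomial: n=25, k=24, p₀=2/5=0.4000
P(X=j) = C(n,j)·p₀^j·(1−p₀)^(n−j); p = Σ P(X=j) over j with P(X=j) ≤ P(X=24)
p-value (two-sided) = 0.00000
At α=0.01: p < α → reject H₀

reject H₀: yes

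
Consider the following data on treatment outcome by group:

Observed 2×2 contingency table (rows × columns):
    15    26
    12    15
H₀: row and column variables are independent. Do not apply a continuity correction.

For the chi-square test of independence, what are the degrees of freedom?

df = (r−1)(c−1) = (2−1)·(2−1) = 1

degrees of freedom = 1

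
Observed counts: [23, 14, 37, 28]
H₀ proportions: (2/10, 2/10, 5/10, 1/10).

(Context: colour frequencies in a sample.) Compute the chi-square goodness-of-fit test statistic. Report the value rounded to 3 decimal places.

test statistic = 37.245

n = 102; E_i = n·p_i = [20.40, 20.40, 51.00, 10.20]
χ² = (23−20.40)²/20.40 + (14−20.40)²/20.40 + (37−51.00)²/51.00 + (28−10.20)²/10.20 = 37.2451
df = 3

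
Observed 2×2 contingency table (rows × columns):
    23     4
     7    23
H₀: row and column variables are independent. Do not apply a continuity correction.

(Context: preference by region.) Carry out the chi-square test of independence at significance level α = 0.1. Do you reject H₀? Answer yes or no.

reject H₀: yes

Row totals [27, 30], col totals [30, 27], n=57
χ² = (23−14.21)²/14.21 + (4−12.79)²/12.79 + (7−15.79)²/15.79 + (23−14.21)²/14.21 = 21.8062
df = 1
p-value (upper-tail) = 0.00000
At α=0.1: p < α → reject H₀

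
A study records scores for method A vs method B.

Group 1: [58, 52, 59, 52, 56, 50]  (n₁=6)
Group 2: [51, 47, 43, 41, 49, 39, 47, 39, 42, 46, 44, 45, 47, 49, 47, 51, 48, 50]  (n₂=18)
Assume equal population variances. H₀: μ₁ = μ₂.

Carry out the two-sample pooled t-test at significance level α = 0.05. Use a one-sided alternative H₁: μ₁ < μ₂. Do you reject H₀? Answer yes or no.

x̄₁=54.500, s₁=3.674, n₁=6
x̄₂=45.833, s₂=3.792, n₂=18
s_p² = [5·3.674² + 17·3.792²]/22 = 14.1818
SE = √(s_p²·(1/6+1/18)) = 1.7753
t = (54.500−45.833)/1.7753 = 4.8819
df = 22
p-value (one-sided, H₁ less) = 0.99996
At α=0.05: p ≥ α → fail to reject H₀

reject H₀: no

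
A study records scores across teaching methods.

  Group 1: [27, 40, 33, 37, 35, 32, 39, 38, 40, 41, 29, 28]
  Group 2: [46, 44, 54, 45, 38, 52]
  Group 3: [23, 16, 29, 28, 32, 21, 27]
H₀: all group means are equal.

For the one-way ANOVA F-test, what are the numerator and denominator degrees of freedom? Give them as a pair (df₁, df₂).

k = 3 groups, N = 25 total
df = (k−1, N−k) = (3−1, 25−3) = (2, 22)

degrees of freedom = [2, 22]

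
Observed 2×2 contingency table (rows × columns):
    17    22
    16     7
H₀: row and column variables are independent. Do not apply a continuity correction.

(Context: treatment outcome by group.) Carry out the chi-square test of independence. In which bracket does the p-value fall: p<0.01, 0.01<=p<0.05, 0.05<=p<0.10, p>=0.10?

Row totals [39, 23], col totals [33, 29], n=62
χ² = (17−20.76)²/20.76 + (22−18.24)²/18.24 + (16−12.24)²/12.24 + (7−10.76)²/10.76 = 3.9210
df = 1
p-value (upper-tail) = 0.04769
→ bracket: 0.01<=p<0.05

p-value bracket: 0.01<=p<0.05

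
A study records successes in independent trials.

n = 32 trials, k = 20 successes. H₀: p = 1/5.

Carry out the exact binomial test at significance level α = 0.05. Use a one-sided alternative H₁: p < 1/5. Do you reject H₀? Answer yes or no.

reject H₀: no

Exact binomial: n=32, k=20, p₀=1/5=0.2000
P(X≤20) from Σ C(n,i)·p₀^i·(1−p₀)^(n−i)
p-value (one-sided, H₁ less) = 1.00000
At α=0.05: p ≥ α → fail to reject H₀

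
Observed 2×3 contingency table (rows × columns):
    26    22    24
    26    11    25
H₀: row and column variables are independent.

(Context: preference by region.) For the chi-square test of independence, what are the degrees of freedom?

degrees of freedom = 2

df = (r−1)(c−1) = (2−1)·(3−1) = 2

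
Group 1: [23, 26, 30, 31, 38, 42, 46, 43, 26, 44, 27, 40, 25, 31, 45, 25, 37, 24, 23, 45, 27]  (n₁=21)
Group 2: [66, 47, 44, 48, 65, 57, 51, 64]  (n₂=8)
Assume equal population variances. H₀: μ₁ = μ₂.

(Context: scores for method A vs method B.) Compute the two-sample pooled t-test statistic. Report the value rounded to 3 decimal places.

test statistic = -6.157

x̄₁=33.238, s₁=8.496, n₁=21
x̄₂=55.250, s₂=8.908, n₂=8
s_p² = [20·8.496² + 7·8.908²]/27 = 74.0485
SE = √(s_p²·(1/21+1/8)) = 3.5752
t = (33.238−55.250)/3.5752 = -6.1568
df = 27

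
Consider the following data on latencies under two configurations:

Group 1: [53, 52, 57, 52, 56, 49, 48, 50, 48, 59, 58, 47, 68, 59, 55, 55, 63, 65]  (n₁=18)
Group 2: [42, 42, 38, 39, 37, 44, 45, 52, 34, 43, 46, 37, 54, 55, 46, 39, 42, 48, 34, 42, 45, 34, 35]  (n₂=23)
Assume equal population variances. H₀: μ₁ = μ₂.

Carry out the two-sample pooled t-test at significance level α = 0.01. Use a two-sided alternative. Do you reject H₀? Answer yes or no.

reject H₀: yes

x̄₁=55.222, s₁=6.054, n₁=18
x̄₂=42.304, s₂=6.131, n₂=23
s_p² = [17·6.054² + 22·6.131²]/39 = 37.1790
SE = √(s_p²·(1/18+1/23)) = 1.9188
t = (55.222−42.304)/1.9188 = 6.7321
df = 39
p-value (two-sided) = 0.00000
At α=0.01: p < α → reject H₀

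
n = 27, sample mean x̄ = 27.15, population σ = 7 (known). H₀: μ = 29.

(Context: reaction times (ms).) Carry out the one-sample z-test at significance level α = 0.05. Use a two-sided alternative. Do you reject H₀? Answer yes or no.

reject H₀: no

SE = σ/√n = 7/√27 = 1.3472
z = (x̄−μ₀)/SE = (27.15−29)/1.3472 = -1.3733
p-value (two-sided) = 0.16967
At α=0.05: p ≥ α → fail to reject H₀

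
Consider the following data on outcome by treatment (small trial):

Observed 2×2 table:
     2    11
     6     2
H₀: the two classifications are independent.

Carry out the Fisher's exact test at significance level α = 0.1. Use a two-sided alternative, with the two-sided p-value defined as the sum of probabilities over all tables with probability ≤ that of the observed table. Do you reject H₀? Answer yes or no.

reject H₀: yes

Margins: r₁=13, r₂=8, c₁=8, c₂=13, n=21
p_obs = C(13,2)·C(8,6)/C(21,8); sum pmf over tables with pmf ≤ p_obs
p-value (two-sided) = 0.01757
At α=0.1: p < α → reject H₀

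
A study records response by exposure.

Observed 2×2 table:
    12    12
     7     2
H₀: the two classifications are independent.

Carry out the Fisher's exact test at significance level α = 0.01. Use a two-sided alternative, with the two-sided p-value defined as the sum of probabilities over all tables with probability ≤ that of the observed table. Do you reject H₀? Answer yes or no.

Margins: r₁=24, r₂=9, c₁=19, c₂=14, n=33
p_obs = C(24,12)·C(9,7)/C(33,19); sum pmf over tables with pmf ≤ p_obs
p-value (two-sided) = 0.24092
At α=0.01: p ≥ α → fail to reject H₀

reject H₀: no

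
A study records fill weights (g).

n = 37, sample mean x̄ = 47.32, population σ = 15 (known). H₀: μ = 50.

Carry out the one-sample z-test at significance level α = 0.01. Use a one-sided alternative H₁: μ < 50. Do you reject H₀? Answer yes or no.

reject H₀: no

SE = σ/√n = 15/√37 = 2.4660
z = (x̄−μ₀)/SE = (47.32−50)/2.4660 = -1.0868
p-value (one-sided, H₁ less) = 0.13857
At α=0.01: p ≥ α → fail to reject H₀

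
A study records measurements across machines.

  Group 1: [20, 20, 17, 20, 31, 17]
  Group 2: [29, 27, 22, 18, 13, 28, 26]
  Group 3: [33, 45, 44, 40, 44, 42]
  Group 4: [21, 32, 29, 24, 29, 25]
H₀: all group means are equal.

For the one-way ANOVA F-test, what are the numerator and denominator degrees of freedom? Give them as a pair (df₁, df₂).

degrees of freedom = [3, 21]

k = 4 groups, N = 25 total
df = (k−1, N−k) = (4−1, 25−4) = (3, 21)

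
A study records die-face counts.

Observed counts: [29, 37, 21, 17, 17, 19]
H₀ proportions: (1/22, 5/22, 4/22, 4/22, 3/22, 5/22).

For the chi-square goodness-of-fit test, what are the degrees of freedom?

df = k − 1 = 6 − 1 = 5

degrees of freedom = 5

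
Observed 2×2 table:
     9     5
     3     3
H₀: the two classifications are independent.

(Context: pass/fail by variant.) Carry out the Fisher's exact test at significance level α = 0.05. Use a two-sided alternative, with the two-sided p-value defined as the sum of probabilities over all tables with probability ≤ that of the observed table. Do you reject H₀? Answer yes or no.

reject H₀: no

Margins: r₁=14, r₂=6, c₁=12, c₂=8, n=20
p_obs = C(14,9)·C(6,3)/C(20,12); sum pmf over tables with pmf ≤ p_obs
p-value (two-sided) = 0.64241
At α=0.05: p ≥ α → fail to reject H₀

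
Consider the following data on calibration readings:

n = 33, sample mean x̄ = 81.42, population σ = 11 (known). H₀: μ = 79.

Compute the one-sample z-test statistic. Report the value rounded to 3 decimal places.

test statistic = 1.264

SE = σ/√n = 11/√33 = 1.9149
z = (x̄−μ₀)/SE = (81.42−79)/1.9149 = 1.2638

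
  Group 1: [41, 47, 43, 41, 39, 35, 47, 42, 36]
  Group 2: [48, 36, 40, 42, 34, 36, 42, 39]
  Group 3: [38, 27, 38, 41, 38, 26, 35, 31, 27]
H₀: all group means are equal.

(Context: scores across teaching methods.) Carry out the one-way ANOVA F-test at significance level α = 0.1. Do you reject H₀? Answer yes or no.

Group means [41.22, 39.62, 33.44], grand mean 38.038
SSB = Σnᵢ(x̄ᵢ−x̄)² = 301.309; SSW = ΣΣ(x−x̄ᵢ)² = 547.653
MSB = 301.309/2 = 150.6544; MSW = 547.653/23 = 23.8110
F = MSB/MSW = 6.3271
df = (2, 23)
p-value (upper-tail) = 0.00647
At α=0.1: p < α → reject H₀

reject H₀: yes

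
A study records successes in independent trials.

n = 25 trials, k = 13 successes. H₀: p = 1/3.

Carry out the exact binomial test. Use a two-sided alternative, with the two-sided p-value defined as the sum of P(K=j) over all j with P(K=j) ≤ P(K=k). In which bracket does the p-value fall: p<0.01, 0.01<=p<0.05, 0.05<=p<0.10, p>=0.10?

p-value bracket: 0.05<=p<0.10

Exact binomial: n=25, k=13, p₀=1/3=0.3333
P(X=j) = C(n,j)·p₀^j·(1−p₀)^(n−j); p = Σ P(X=j) over j with P(X=j) ≤ P(X=13)
p-value (two-sided) = 0.05640
→ bracket: 0.05<=p<0.10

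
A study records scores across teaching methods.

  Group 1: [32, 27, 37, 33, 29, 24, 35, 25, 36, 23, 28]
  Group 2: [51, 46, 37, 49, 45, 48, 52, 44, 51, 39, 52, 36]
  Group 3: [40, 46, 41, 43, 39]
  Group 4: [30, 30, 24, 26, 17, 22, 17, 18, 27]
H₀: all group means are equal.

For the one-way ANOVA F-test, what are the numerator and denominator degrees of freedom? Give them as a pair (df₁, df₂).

degrees of freedom = [3, 33]

k = 4 groups, N = 37 total
df = (k−1, N−k) = (4−1, 37−4) = (3, 33)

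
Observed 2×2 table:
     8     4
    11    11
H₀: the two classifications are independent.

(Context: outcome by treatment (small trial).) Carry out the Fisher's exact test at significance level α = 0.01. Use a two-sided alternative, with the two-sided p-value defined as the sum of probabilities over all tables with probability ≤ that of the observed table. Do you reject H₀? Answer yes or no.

reject H₀: no

Margins: r₁=12, r₂=22, c₁=19, c₂=15, n=34
p_obs = C(12,8)·C(22,11)/C(34,19); sum pmf over tables with pmf ≤ p_obs
p-value (two-sided) = 0.47641
At α=0.01: p ≥ α → fail to reject H₀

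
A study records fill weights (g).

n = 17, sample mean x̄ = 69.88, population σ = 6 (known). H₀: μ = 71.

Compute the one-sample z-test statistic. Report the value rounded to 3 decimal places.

SE = σ/√n = 6/√17 = 1.4552
z = (x̄−μ₀)/SE = (69.88−71)/1.4552 = -0.7696

test statistic = -0.770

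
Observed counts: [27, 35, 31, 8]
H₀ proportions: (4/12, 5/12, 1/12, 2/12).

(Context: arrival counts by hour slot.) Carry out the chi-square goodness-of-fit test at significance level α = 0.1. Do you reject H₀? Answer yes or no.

n = 101; E_i = n·p_i = [33.67, 42.08, 8.42, 16.83]
χ² = (27−33.67)²/33.67 + (35−42.08)²/42.08 + (31−8.42)²/8.42 + (8−16.83)²/16.83 = 67.7426
df = 3
p-value (upper-tail) = 0.00000
At α=0.1: p < α → reject H₀

reject H₀: yes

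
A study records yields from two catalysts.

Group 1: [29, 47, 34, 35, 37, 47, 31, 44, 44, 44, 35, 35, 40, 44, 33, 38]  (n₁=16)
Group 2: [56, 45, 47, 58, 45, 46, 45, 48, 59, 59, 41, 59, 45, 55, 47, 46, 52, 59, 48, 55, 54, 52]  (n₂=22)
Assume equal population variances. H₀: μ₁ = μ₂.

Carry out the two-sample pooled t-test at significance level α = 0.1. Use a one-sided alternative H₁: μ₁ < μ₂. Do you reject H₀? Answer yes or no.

x̄₁=38.562, s₁=5.796, n₁=16
x̄₂=50.955, s₂=5.843, n₂=22
s_p² = [15·5.796² + 21·5.843²]/36 = 33.9137
SE = √(s_p²·(1/16+1/22)) = 1.9134
t = (38.562−50.955)/1.9134 = -6.4764
df = 36
p-value (one-sided, H₁ less) = 0.00000
At α=0.1: p < α → reject H₀

reject H₀: yes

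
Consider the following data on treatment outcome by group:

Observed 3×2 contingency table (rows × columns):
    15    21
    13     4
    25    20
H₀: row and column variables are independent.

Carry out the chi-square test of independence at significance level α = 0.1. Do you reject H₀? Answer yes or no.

Row totals [36, 17, 45], col totals [53, 45], n=98
χ² = (15−19.47)²/19.47 + (21−16.53)²/16.53 + (13−9.19)²/9.19 + (4−7.81)²/7.81 + (25−24.34)²/24.34 + (20−20.66)²/20.66 = 5.7052
df = 2
p-value (upper-tail) = 0.05769
At α=0.1: p < α → reject H₀

reject H₀: yes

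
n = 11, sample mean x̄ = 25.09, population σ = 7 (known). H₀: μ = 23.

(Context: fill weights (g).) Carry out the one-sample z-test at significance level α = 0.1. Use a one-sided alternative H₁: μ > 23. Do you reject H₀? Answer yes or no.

SE = σ/√n = 7/√11 = 2.1106
z = (x̄−μ₀)/SE = (25.09−23)/2.1106 = 0.9902
p-value (one-sided, H₁ greater) = 0.16103
At α=0.1: p ≥ α → fail to reject H₀

reject H₀: no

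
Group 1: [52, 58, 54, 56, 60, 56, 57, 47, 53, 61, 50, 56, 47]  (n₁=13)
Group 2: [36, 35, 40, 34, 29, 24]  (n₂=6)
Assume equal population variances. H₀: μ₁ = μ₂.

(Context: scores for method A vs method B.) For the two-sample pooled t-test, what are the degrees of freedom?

degrees of freedom = 17

df = n₁ + n₂ − 2 = 13 + 6 − 2 = 17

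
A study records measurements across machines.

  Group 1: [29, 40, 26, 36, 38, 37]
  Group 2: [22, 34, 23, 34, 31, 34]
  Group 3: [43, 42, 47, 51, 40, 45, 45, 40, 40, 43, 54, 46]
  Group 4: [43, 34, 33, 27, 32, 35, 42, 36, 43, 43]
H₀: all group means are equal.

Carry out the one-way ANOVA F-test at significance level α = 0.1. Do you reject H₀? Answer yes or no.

Group means [34.33, 29.67, 44.67, 36.80], grand mean 37.882
SSB = Σnᵢ(x̄ᵢ−x̄)² = 1044.596; SSW = ΣΣ(x−x̄ᵢ)² = 814.933
MSB = 1044.596/3 = 348.1987; MSW = 814.933/30 = 27.1644
F = MSB/MSW = 12.8182
df = (3, 30)
p-value (upper-tail) = 0.00001
At α=0.1: p < α → reject H₀

reject H₀: yes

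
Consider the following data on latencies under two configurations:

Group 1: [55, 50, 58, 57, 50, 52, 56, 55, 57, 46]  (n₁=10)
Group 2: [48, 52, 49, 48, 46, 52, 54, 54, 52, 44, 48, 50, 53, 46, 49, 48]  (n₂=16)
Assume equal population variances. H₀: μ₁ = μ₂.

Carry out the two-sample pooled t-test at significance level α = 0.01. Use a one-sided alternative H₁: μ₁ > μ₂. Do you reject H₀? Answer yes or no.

reject H₀: yes

x̄₁=53.600, s₁=3.921, n₁=10
x̄₂=49.562, s₂=3.010, n₂=16
s_p² = [9·3.921² + 15·3.010²]/24 = 11.4307
SE = √(s_p²·(1/10+1/16)) = 1.3629
t = (53.600−49.562)/1.3629 = 2.9624
df = 24
p-value (one-sided, H₁ greater) = 0.00339
At α=0.01: p < α → reject H₀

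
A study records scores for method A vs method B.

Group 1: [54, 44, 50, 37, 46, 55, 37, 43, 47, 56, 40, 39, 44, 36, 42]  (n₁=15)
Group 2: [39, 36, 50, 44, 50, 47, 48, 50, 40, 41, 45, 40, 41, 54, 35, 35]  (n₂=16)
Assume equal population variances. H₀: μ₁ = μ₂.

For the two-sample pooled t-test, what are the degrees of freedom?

degrees of freedom = 29

df = n₁ + n₂ − 2 = 15 + 16 − 2 = 29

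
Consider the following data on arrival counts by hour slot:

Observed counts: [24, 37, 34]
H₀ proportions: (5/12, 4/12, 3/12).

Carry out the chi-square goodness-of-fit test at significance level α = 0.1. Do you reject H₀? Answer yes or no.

reject H₀: yes

n = 95; E_i = n·p_i = [39.58, 31.67, 23.75]
χ² = (24−39.58)²/39.58 + (37−31.67)²/31.67 + (34−23.75)²/23.75 = 11.4568
df = 2
p-value (upper-tail) = 0.00325
At α=0.1: p < α → reject H₀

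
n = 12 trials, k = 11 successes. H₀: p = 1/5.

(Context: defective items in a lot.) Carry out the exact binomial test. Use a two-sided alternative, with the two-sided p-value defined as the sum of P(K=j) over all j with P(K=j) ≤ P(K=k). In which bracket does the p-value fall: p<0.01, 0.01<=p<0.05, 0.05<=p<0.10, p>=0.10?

p-value bracket: p<0.01

Exact binomial: n=12, k=11, p₀=1/5=0.2000
P(X=j) = C(n,j)·p₀^j·(1−p₀)^(n−j); p = Σ P(X=j) over j with P(X=j) ≤ P(X=11)
p-value (two-sided) = 0.00000
→ bracket: p<0.01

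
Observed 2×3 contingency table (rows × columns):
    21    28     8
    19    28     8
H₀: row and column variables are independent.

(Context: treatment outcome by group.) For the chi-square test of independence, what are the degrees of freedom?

degrees of freedom = 2

df = (r−1)(c−1) = (2−1)·(3−1) = 2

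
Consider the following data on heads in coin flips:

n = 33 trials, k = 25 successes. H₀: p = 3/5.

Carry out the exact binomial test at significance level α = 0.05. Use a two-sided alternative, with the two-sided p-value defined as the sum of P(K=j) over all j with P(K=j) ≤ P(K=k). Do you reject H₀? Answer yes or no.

Exact binomial: n=33, k=25, p₀=3/5=0.6000
P(X=j) = C(n,j)·p₀^j·(1−p₀)^(n−j); p = Σ P(X=j) over j with P(X=j) ≤ P(X=25)
p-value (two-sided) = 0.07546
At α=0.05: p ≥ α → fail to reject H₀

reject H₀: no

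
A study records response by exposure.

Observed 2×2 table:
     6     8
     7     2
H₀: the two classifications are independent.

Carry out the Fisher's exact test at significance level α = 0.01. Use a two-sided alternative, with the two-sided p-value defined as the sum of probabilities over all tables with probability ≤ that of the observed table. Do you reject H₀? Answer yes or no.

reject H₀: no

Margins: r₁=14, r₂=9, c₁=13, c₂=10, n=23
p_obs = C(14,6)·C(9,7)/C(23,13); sum pmf over tables with pmf ≤ p_obs
p-value (two-sided) = 0.19680
At α=0.01: p ≥ α → fail to reject H₀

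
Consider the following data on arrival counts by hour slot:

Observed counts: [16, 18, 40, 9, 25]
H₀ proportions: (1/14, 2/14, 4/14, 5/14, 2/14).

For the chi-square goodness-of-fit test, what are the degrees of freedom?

degrees of freedom = 4

df = k − 1 = 5 − 1 = 4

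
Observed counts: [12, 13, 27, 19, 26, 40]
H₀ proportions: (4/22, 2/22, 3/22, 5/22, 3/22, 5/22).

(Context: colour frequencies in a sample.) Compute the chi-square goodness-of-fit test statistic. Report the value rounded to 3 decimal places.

test statistic = 20.538

n = 137; E_i = n·p_i = [24.91, 12.45, 18.68, 31.14, 18.68, 31.14]
χ² = (12−24.91)²/24.91 + (13−12.45)²/12.45 + (27−18.68)²/18.68 + (19−31.14)²/31.14 + (26−18.68)²/18.68 + (40−31.14)²/31.14 = 20.5382
df = 5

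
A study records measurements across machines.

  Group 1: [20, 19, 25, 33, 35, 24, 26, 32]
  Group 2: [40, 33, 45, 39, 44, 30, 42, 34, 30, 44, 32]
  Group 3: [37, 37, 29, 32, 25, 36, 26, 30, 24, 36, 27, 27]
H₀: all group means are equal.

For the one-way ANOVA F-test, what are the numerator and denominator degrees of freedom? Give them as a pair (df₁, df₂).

k = 3 groups, N = 31 total
df = (k−1, N−k) = (3−1, 31−3) = (2, 28)

degrees of freedom = [2, 28]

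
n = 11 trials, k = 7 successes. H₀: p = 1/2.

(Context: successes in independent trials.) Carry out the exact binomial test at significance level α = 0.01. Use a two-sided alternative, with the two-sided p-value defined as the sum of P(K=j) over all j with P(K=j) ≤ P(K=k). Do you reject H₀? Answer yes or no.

reject H₀: no

Exact binomial: n=11, k=7, p₀=1/2=0.5000
P(X=j) = C(n,j)·p₀^j·(1−p₀)^(n−j); p = Σ P(X=j) over j with P(X=j) ≤ P(X=7)
p-value (two-sided) = 0.54883
At α=0.01: p ≥ α → fail to reject H₀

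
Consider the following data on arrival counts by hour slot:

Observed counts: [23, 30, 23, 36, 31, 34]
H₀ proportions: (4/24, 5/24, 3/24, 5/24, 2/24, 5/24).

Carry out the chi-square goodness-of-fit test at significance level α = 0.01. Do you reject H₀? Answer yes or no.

n = 177; E_i = n·p_i = [29.50, 36.88, 22.12, 36.88, 14.75, 36.88]
χ² = (23−29.50)²/29.50 + (30−36.88)²/36.88 + (23−22.12)²/22.12 + (36−36.88)²/36.88 + (31−14.75)²/14.75 + (34−36.88)²/36.88 = 20.8960
df = 5
p-value (upper-tail) = 0.00085
At α=0.01: p < α → reject H₀

reject H₀: yes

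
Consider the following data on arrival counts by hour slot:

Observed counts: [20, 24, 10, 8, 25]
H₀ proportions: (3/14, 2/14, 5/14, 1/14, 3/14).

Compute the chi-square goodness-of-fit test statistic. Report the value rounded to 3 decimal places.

n = 87; E_i = n·p_i = [18.64, 12.43, 31.07, 6.21, 18.64]
χ² = (20−18.64)²/18.64 + (24−12.43)²/12.43 + (10−31.07)²/31.07 + (8−6.21)²/6.21 + (25−18.64)²/18.64 = 27.8429
df = 4

test statistic = 27.843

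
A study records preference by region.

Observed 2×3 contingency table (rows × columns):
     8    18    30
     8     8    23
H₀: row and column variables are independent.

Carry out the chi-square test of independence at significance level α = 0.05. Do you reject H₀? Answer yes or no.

Row totals [56, 39], col totals [16, 26, 53], n=95
χ² = (8−9.43)²/9.43 + (18−15.33)²/15.33 + (30−31.24)²/31.24 + (8−6.57)²/6.57 + (8−10.67)²/10.67 + (23−21.76)²/21.76 = 1.7858
df = 2
p-value (upper-tail) = 0.40947
At α=0.05: p ≥ α → fail to reject H₀

reject H₀: no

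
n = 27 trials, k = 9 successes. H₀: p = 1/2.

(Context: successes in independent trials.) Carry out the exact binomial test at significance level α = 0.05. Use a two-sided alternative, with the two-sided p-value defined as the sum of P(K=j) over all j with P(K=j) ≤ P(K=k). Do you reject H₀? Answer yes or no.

Exact binomial: n=27, k=9, p₀=1/2=0.5000
P(X=j) = C(n,j)·p₀^j·(1−p₀)^(n−j); p = Σ P(X=j) over j with P(X=j) ≤ P(X=9)
p-value (two-sided) = 0.12208
At α=0.05: p ≥ α → fail to reject H₀

reject H₀: no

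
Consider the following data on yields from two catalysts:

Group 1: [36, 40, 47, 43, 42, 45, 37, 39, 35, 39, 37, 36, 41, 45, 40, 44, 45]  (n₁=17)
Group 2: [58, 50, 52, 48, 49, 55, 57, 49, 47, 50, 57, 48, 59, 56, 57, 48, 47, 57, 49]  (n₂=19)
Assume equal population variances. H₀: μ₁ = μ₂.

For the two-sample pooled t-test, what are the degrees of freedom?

df = n₁ + n₂ − 2 = 17 + 19 − 2 = 34

degrees of freedom = 34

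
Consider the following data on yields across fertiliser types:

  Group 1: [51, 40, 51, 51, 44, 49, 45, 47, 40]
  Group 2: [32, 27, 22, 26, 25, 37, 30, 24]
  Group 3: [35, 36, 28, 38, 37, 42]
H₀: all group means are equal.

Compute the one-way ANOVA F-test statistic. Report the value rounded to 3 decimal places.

test statistic = 34.019

Group means [46.44, 27.88, 36.00], grand mean 37.261
SSB = Σnᵢ(x̄ᵢ−x̄)² = 1473.338; SSW = ΣΣ(x−x̄ᵢ)² = 433.097
MSB = 1473.338/2 = 736.6688; MSW = 433.097/20 = 21.6549
F = MSB/MSW = 34.0186
df = (2, 20)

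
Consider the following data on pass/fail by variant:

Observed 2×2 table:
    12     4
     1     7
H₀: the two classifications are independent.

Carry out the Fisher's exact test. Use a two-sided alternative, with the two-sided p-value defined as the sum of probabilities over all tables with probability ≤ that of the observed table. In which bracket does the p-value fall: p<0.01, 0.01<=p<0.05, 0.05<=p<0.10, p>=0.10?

p-value bracket: p<0.01

Margins: r₁=16, r₂=8, c₁=13, c₂=11, n=24
p_obs = C(16,12)·C(8,1)/C(24,13); sum pmf over tables with pmf ≤ p_obs
p-value (two-sided) = 0.00781
→ bracket: p<0.01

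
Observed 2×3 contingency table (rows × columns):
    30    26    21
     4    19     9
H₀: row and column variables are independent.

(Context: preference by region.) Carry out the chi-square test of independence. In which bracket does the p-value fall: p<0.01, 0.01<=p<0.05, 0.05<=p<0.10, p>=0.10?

p-value bracket: 0.01<=p<0.05

Row totals [77, 32], col totals [34, 45, 30], n=109
χ² = (30−24.02)²/24.02 + (26−31.79)²/31.79 + (21−21.19)²/21.19 + (4−9.98)²/9.98 + (19−13.21)²/13.21 + (9−8.81)²/8.81 = 8.6712
df = 2
p-value (upper-tail) = 0.01309
→ bracket: 0.01<=p<0.05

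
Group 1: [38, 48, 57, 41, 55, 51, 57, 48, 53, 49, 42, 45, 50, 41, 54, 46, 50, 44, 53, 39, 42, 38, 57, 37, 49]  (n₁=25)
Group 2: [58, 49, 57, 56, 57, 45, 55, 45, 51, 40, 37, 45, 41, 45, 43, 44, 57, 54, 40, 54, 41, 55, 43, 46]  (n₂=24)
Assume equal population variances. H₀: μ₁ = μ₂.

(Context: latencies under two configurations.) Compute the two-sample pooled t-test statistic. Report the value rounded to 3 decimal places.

x̄₁=47.360, s₁=6.415, n₁=25
x̄₂=48.250, s₂=6.720, n₂=24
s_p² = [24·6.415² + 23·6.720²]/47 = 43.1119
SE = √(s_p²·(1/25+1/24)) = 1.8764
t = (47.360−48.250)/1.8764 = -0.4743
df = 47

test statistic = -0.474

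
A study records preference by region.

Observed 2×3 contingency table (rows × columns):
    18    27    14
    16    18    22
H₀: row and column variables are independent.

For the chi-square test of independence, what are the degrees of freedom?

df = (r−1)(c−1) = (2−1)·(3−1) = 2

degrees of freedom = 2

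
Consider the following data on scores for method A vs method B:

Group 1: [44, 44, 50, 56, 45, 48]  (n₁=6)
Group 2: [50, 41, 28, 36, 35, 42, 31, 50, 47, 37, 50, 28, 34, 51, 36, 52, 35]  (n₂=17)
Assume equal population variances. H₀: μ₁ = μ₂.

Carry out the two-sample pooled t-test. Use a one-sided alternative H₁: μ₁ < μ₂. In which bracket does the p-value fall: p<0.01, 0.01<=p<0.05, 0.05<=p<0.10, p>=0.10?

p-value bracket: p>=0.10

x̄₁=47.833, s₁=4.665, n₁=6
x̄₂=40.176, s₂=8.346, n₂=17
s_p² = [5·4.665² + 16·8.346²]/21 = 58.2526
SE = √(s_p²·(1/6+1/17)) = 3.6243
t = (47.833−40.176)/3.6243 = 2.1127
df = 21
p-value (one-sided, H₁ less) = 0.97661
→ bracket: p>=0.10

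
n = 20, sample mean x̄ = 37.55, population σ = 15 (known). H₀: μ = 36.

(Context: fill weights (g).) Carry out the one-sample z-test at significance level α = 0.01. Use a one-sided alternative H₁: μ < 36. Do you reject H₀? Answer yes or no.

SE = σ/√n = 15/√20 = 3.3541
z = (x̄−μ₀)/SE = (37.55−36)/3.3541 = 0.4621
p-value (one-sided, H₁ less) = 0.67800
At α=0.01: p ≥ α → fail to reject H₀

reject H₀: no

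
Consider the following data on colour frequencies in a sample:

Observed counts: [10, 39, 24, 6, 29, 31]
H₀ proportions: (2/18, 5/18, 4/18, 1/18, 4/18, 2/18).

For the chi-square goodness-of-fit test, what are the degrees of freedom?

df = k − 1 = 6 − 1 = 5

degrees of freedom = 5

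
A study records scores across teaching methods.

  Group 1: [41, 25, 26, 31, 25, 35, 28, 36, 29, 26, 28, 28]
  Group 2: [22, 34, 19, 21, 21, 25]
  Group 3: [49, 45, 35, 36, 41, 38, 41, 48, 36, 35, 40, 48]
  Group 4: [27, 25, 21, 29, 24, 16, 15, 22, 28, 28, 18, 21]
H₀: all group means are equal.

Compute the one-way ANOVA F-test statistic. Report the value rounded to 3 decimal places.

Group means [29.83, 23.67, 41.00, 22.83], grand mean 30.143
SSB = Σnᵢ(x̄ᵢ−x̄)² = 2308.476; SSW = ΣΣ(x−x̄ᵢ)² = 988.667
MSB = 2308.476/3 = 769.4921; MSW = 988.667/38 = 26.0175
F = MSB/MSW = 29.5759
df = (3, 38)

test statistic = 29.576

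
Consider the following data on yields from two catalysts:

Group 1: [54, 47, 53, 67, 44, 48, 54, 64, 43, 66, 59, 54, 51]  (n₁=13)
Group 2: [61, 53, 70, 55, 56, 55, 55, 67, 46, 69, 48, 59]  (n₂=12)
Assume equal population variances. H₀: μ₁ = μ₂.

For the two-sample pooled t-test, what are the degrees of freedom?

degrees of freedom = 23

df = n₁ + n₂ − 2 = 13 + 12 − 2 = 23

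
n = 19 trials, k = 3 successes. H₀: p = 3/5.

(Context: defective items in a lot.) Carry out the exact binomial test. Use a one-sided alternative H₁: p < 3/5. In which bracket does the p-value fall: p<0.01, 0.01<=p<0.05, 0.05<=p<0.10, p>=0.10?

p-value bracket: p<0.01

Exact binomial: n=19, k=3, p₀=3/5=0.6000
P(X≤3) from Σ C(n,i)·p₀^i·(1−p₀)^(n−i)
p-value (one-sided, H₁ less) = 0.00010
→ bracket: p<0.01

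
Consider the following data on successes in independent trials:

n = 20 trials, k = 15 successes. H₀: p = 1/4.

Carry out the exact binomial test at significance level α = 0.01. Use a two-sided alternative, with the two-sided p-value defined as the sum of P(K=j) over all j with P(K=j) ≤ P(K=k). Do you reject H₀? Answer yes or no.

Exact binomial: n=20, k=15, p₀=1/4=0.2500
P(X=j) = C(n,j)·p₀^j·(1−p₀)^(n−j); p = Σ P(X=j) over j with P(X=j) ≤ P(X=15)
p-value (two-sided) = 0.00000
At α=0.01: p < α → reject H₀

reject H₀: yes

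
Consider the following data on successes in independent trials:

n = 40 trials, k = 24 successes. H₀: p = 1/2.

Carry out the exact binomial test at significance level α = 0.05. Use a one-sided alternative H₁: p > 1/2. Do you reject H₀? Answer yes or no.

reject H₀: no

Exact binomial: n=40, k=24, p₀=1/2=0.5000
P(X≥24) from Σ C(n,i)·p₀^i·(1−p₀)^(n−i)
p-value (one-sided, H₁ greater) = 0.13409
At α=0.05: p ≥ α → fail to reject H₀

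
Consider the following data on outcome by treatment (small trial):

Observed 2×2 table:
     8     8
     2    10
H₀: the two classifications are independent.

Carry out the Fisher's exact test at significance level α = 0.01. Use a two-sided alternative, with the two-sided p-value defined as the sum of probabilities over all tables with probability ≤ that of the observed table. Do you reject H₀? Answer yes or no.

Margins: r₁=16, r₂=12, c₁=10, c₂=18, n=28
p_obs = C(16,8)·C(12,2)/C(28,10); sum pmf over tables with pmf ≤ p_obs
p-value (two-sided) = 0.11439
At α=0.01: p ≥ α → fail to reject H₀

reject H₀: no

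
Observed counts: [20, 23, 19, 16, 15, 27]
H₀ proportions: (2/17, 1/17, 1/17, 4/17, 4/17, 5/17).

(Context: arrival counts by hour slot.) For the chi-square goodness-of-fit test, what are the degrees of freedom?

df = k − 1 = 6 − 1 = 5

degrees of freedom = 5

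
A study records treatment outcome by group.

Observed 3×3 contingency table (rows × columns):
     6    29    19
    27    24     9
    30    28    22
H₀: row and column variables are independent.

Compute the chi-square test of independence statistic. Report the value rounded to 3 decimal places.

Row totals [54, 60, 80], col totals [63, 81, 50], n=194
χ² = (6−17.54)²/17.54 + (29−22.55)²/22.55 + (19−13.92)²/13.92 + (27−19.48)²/19.48 + (24−25.05)²/25.05 + (9−15.46)²/15.46 + (30−25.98)²/25.98 + (28−33.40)²/33.40 + (22−20.62)²/20.62 = 18.5256
df = 4

test statistic = 18.526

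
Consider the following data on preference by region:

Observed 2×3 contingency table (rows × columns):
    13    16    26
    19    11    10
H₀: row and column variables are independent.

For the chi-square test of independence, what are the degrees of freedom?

degrees of freedom = 2

df = (r−1)(c−1) = (2−1)·(3−1) = 2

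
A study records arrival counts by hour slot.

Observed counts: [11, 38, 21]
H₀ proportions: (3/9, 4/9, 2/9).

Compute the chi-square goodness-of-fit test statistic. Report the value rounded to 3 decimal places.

test statistic = 9.950

n = 70; E_i = n·p_i = [23.33, 31.11, 15.56]
χ² = (11−23.33)²/23.33 + (38−31.11)²/31.11 + (21−15.56)²/15.56 = 9.9500
df = 2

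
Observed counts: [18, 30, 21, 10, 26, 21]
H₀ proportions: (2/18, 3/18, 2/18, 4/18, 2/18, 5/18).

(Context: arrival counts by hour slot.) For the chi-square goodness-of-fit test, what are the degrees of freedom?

degrees of freedom = 5

df = k − 1 = 6 − 1 = 5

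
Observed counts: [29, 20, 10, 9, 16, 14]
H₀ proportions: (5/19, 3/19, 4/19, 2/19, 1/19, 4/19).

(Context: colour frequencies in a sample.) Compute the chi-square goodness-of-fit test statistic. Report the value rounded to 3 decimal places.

n = 98; E_i = n·p_i = [25.79, 15.47, 20.63, 10.32, 5.16, 20.63]
χ² = (29−25.79)²/25.79 + (20−15.47)²/15.47 + (10−20.63)²/20.63 + (9−10.32)²/10.32 + (16−5.16)²/5.16 + (14−20.63)²/20.63 = 32.2922
df = 5

test statistic = 32.292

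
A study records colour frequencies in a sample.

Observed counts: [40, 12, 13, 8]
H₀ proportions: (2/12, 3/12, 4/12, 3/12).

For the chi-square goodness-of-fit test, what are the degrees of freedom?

df = k − 1 = 4 − 1 = 3

degrees of freedom = 3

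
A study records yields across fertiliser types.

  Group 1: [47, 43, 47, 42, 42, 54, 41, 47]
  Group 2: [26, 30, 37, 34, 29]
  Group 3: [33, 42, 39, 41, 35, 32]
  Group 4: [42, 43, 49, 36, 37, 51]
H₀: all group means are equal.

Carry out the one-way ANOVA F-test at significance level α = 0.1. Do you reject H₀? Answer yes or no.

Group means [45.38, 31.20, 37.00, 43.00], grand mean 39.960
SSB = Σnᵢ(x̄ᵢ−x̄)² = 726.285; SSW = ΣΣ(x−x̄ᵢ)² = 480.675
MSB = 726.285/3 = 242.0950; MSW = 480.675/21 = 22.8893
F = MSB/MSW = 10.5768
df = (3, 21)
p-value (upper-tail) = 0.00019
At α=0.1: p < α → reject H₀

reject H₀: yes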